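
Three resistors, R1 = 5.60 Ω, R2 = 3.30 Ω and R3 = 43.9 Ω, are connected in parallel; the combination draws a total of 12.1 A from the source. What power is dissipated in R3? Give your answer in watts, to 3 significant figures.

13.1 W

We need the common branch voltage; get it from I_total × R_eq, then P = V²/R for the branch.
1/R_eq = 1/5.60 + 1/3.30 + 1/43.9 ⇒ R_eq = 1.983 Ω
V = I_total × R_eq = 12.10 × 1.983 = 23.99 V
P_R3 = V² / R3 = (23.99)² / 43.9 = 13.11 W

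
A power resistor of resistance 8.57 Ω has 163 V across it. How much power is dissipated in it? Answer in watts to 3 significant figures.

We know the drop across the element and its resistance — P = V²/R, one step.
P = (163 V)² / 8.57 Ω = 3100 W

3100 W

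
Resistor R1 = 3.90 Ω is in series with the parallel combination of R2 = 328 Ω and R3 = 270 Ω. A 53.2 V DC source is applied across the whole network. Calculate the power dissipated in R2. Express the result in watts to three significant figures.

8.19 W

Reduce the parallel pair to R_p first; the network is then a simple series string.
R_p = (328×270)/(328+270) = 148.1 Ω
R_total = 3.90 + 148.1 = 152.0 Ω
I = V / R_total = 53.2 / 152.0 = 0.3500 A
Voltage across the parallel pair: V_p = I × R_p = 0.3500 × 148.1 = 51.83 V
With V_p across R2, its power is V_p²/R2.
P_R2 = (51.83)² / 328 = 8.192 W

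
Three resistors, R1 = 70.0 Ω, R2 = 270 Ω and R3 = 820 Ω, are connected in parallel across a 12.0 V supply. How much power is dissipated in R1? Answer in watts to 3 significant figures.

R1 sits directly across the source, so P = V²/R with V = 12.0 V.
P_R1 = V² / R1 = (12.0)² / 70.0 Ω = 2.057 W

2.06 W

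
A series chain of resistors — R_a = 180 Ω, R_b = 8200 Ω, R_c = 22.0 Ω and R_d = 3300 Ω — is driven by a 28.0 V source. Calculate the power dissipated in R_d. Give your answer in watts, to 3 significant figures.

0.0189 W

The current is common to all series resistors; compute it, then apply P = I²R for the target.
R_total = 180 + 8200 + 22.0 + 3300 = 11700 Ω
I = V / R_total = 28.0 / 11700 = 0.002393 A
P_R_d = I² × R_d = (0.002393)² × 3300 = 0.01889 W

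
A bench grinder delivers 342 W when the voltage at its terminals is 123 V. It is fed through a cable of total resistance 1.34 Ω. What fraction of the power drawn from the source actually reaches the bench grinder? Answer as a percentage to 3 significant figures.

97.1 %

I = P / V = 342 / 123 = 2.780 A through the cable.
P_line = I² R_line = (2.780)² × 1.34 = 10.36 W
P_source = P_load + P_line = 342.0 + 10.36 = 352.4 W
η = P_load / P_source = 342.0 / 352.4 = 0.9706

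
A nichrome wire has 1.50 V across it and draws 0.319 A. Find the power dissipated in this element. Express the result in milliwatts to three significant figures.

Since both terminal voltage and current are stated, P = V I gives the power in one step.
P = 1.50 V × 0.3190 A = 0.4785 W

478 mW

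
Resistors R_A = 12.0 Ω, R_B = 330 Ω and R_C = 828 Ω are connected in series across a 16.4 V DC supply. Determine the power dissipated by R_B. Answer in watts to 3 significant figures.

0.0648 W

Every series element carries the same I. Get I from the total resistance, then P = I² × R_B.
R_total = 12.0 + 330 + 828 = 1170 Ω
I = V / R_total = 16.4 / 1170 = 0.01402 A
P_R_B = I² × R_B = (0.01402)² × 330 = 0.06484 W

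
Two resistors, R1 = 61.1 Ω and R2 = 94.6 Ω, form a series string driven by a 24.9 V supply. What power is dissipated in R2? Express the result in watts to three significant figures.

Series elements share the same current, so find I first, then use P = I²R.
R_total = 61.1 + 94.6 = 155.7 Ω
I = V / R_total = 24.9 / 155.7 = 0.1599 A
P_R2 = I² × R2 = (0.1599)² × 94.6 = 2.419 W

2.42 W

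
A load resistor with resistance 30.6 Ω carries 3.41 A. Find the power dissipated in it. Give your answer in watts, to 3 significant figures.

356 W

The current through and the resistance of the element are both given; use P = I²R.
P = (3.410 A)² × 30.6 Ω = 355.8 W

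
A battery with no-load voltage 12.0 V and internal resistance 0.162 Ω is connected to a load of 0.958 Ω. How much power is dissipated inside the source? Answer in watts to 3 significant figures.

18.6 W

Internal loss is I²r, with I set by the total series resistance r+R.
I = ε / (r + R) = 12.0 / (0.162 + 0.958) = 10.71 A
P_int = I² r = (10.71)² × 0.162 = 18.60 W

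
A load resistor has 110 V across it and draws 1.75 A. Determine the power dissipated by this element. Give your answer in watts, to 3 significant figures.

192 W

V and I are known directly — P = V I, no intermediate step needed.
P = 110 V × 1.750 A = 192.5 W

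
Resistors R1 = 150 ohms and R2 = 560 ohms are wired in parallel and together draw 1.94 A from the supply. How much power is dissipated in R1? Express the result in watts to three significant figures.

351 W

We need the common branch voltage; get it from I_total × R_eq, then P = V²/R for the branch.
1/R_eq = 1/150 + 1/560 ⇒ R_eq = 118.3 Ω
V = I_total × R_eq = 1.940 × 118.3 = 229.5 V
P_R1 = V² / R1 = (229.5)² / 150 = 351.2 W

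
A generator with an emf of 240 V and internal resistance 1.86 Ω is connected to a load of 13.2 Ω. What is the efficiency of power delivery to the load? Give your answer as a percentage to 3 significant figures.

The source delivers εI, of which I²R reaches the load and I²r is lost; since I is common, η = R/(R+r).
η = R / (R + r) = 13.2 / (13.2 + 1.86) = 0.8765

87.6 %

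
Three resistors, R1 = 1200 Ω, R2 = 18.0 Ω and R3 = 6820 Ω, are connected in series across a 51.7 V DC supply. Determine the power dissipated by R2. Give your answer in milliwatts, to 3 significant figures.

Since the resistors are in series they all carry the loop current I = V/R_total; the power in any one is I²R.
R_total = 1200 + 18.0 + 6820 = 8038 Ω
I = V / R_total = 51.7 / 8038 = 0.006432 A
P_R2 = I² × R2 = (0.006432)² × 18.0 = 0.0007447 W

0.745 mW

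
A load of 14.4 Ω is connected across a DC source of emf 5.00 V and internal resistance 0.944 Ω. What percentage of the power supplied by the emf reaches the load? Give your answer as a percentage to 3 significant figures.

93.8 %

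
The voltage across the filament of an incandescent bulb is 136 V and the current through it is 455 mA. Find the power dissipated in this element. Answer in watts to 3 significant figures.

61.9 W

Both the voltage across and the current through the element are known, so P = V I applies directly.
P = 136 V × 0.4550 A = 61.88 W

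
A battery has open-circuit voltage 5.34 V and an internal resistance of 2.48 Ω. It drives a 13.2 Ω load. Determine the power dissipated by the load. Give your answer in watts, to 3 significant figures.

Find the circuit current first, then P = I²R for the load (series elements share I).
I = ε / (r + R) = 5.34 / (2.48 + 13.2) = 0.3406 A
P_load = I² R = (0.3406)² × 13.2 = 1.531 W

1.53 W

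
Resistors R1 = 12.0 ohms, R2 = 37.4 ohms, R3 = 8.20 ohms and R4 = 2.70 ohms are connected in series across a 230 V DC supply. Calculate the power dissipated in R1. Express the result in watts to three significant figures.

175 W

Since the resistors are in series they all carry the loop current I = V/R_total; the power in any one is I²R.
R_total = 12.0 + 37.4 + 8.20 + 2.70 = 60.30 Ω
I = V / R_total = 230 / 60.30 = 3.814 A
P_R1 = I² × R1 = (3.814)² × 12.0 = 174.6 W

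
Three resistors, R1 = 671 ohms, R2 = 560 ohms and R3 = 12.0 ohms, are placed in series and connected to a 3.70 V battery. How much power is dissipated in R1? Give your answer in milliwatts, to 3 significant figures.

5.95 mW

The current is common to all series resistors; compute it, then apply P = I²R for the target.
R_total = 671 + 560 + 12.0 = 1243 Ω
I = V / R_total = 3.70 / 1243 = 0.002977 A
P_R1 = I² × R1 = (0.002977)² × 671 = 0.005945 W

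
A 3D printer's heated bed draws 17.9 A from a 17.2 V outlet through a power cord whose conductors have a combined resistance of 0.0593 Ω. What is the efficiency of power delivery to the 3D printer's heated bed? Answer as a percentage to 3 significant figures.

93.8 %

The power cord carries the full 17.9 A.
P_line = I² R_line = (17.90)² × 0.0593 = 19.00 W
P_source = V I = 17.2 × 17.90 = 307.9 W; P_load = 288.9 W
η = P_load / P_source = 288.9 / 307.9 = 0.9383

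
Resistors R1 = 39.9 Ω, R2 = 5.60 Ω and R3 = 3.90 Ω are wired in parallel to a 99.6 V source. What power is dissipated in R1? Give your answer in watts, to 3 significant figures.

249 W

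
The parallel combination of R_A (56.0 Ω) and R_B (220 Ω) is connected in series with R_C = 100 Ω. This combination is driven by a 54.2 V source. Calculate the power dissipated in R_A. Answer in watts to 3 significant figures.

First find R_p for the parallel pair, then treat R_p + R_C as a series loop.
R_p = (56.0×220)/(56.0+220) = 44.64 Ω
R_total = R_p + 100 = 44.64 + 100 = 144.6 Ω
I = V / R_total = 54.2 / 144.6 = 0.3747 A
Voltage across the parallel pair: V_p = I × R_p = 0.3747 × 44.64 = 16.73 V
Use P = V²/R for R_A with V = V_p.
P_R_A = (16.73)² / 56.0 = 4.996 W

5.00 W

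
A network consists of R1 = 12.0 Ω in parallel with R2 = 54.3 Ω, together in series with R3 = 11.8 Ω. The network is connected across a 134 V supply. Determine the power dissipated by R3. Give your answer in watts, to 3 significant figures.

453 W

Collapse the R1‖R2 pair into one equivalent R_p; then R_p and R3 form a series string.
R_p = (12.0×54.3)/(12.0+54.3) = 9.828 Ω
R_total = R_p + 11.8 = 9.828 + 11.8 = 21.63 Ω
I = V / R_total = 134 / 21.63 = 6.196 A
R3 carries the full series current, so P = I²R.
P_R3 = (6.196)² × 11.8 = 453.0 W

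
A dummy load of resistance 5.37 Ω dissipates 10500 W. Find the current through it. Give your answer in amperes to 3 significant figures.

44.2 A

Inverting the appropriate power form: I = √(P / R).
I = √(10500 / 5.37) = 44.22 A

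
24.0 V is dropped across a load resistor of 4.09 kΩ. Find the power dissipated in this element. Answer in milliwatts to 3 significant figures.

Voltage and resistance are given, so P = V²/R is the one-step route.
P = (24.0 V)² / 4090 Ω = 0.1408 W

141 mW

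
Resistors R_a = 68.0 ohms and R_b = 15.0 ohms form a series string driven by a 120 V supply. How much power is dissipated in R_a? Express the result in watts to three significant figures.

Since the resistors are in series they all carry the loop current I = V/R_total; the power in any one is I²R.
R_total = 68.0 + 15.0 = 83.00 Ω
I = V / R_total = 120 / 83.00 = 1.446 A
P_R_a = I² × R_a = (1.446)² × 68.0 = 142.1 W

142 W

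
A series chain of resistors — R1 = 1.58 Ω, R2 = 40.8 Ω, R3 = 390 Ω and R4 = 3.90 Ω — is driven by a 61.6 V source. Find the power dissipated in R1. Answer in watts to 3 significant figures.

In a series string the same current flows through every resistor — find that current, then P = I²R for the one we want.
R_total = 1.58 + 40.8 + 390 + 3.90 = 436.3 Ω
I = V / R_total = 61.6 / 436.3 = 0.1412 A
P_R1 = I² × R1 = (0.1412)² × 1.58 = 0.03150 W

0.0315 W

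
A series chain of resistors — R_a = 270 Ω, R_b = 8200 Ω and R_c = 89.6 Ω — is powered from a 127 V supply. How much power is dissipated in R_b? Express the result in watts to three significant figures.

Series elements share the same current, so find I first, then use P = I²R.
R_total = 270 + 8200 + 89.6 = 8560 Ω
I = V / R_total = 127 / 8560 = 0.01484 A
P_R_b = I² × R_b = (0.01484)² × 8200 = 1.805 W

1.81 W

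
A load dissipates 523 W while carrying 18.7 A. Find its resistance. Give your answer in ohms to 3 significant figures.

From P = V I = I²R = V²/R, with the two given quantities we get R = P / I².
R = 523 / (18.70)² = 1.496 Ω

1.50 Ω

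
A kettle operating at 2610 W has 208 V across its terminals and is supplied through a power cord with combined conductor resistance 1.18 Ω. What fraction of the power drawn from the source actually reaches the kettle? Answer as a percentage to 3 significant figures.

93.4 %

I = P / V = 2610 / 208 = 12.55 A through the power cord.
P_line = I² R_line = (12.55)² × 1.18 = 185.8 W
P_source = P_load + P_line = 2610 + 185.8 = 2796 W
η = P_load / P_source = 2610 / 2796 = 0.9335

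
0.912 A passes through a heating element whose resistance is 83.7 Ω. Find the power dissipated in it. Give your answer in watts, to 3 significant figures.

69.6 W

Knowing I and R, the power is just I²R — no need to find V first.
P = (0.9120 A)² × 83.7 Ω = 69.62 W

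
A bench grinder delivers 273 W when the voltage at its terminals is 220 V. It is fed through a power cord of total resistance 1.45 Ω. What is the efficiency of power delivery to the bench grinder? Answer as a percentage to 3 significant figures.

I = P / V = 273 / 220 = 1.241 A through the power cord.
P_line = I² R_line = (1.241)² × 1.45 = 2.233 W
P_source = P_load + P_line = 273.0 + 2.233 = 275.2 W
η = P_load / P_source = 273.0 / 275.2 = 0.9919

99.2 %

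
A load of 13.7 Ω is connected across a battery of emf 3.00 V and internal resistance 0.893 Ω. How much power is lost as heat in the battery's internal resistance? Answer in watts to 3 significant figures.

The source's internal resistance is just another series element carrying I; its dissipation is I²r.
I = ε / (r + R) = 3.00 / (0.893 + 13.7) = 0.2056 A
P_int = I² r = (0.2056)² × 0.893 = 0.03774 W

0.0377 W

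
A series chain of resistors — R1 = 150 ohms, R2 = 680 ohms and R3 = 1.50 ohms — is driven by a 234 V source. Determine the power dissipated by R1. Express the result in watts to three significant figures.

11.9 W

Since the resistors are in series they all carry the loop current I = V/R_total; the power in any one is I²R.
R_total = 150 + 680 + 1.50 = 831.5 Ω
I = V / R_total = 234 / 831.5 = 0.2814 A
P_R1 = I² × R1 = (0.2814)² × 150 = 11.88 W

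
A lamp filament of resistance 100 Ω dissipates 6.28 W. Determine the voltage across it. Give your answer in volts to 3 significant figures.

From P = V I = I²R = V²/R, with the two given quantities we get V = √(P R).
V = √(6.28 × 100) = 25.06 V

25.1 V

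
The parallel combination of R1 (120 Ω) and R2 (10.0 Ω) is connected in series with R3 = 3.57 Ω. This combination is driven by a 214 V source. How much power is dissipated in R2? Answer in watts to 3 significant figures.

First find R_p for the parallel pair, then treat R_p + R3 as a series loop.
R_p = (120×10.0)/(120+10.0) = 9.231 Ω
R_total = R_p + 3.57 = 9.231 + 3.57 = 12.80 Ω
I = V / R_total = 214 / 12.80 = 16.72 A
Voltage across the parallel pair: V_p = I × R_p = 16.72 × 9.231 = 154.3 V
Use P = V²/R for R2 with V = V_p.
P_R2 = (154.3)² / 10.0 = 2381 W

2380 W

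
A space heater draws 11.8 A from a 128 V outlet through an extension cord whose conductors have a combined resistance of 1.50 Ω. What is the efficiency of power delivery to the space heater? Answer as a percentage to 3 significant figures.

86.2 %

The extension cord carries the full 11.8 A.
P_line = I² R_line = (11.80)² × 1.50 = 208.9 W
P_source = V I = 128 × 11.80 = 1510 W; P_load = 1302 W
η = P_load / P_source = 1302 / 1510 = 0.8617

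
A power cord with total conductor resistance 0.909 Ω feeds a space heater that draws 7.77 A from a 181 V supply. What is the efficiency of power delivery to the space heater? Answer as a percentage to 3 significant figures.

96.1 %

The power cord carries the full 7.77 A.
P_line = I² R_line = (7.770)² × 0.909 = 54.88 W
P_source = V I = 181 × 7.770 = 1406 W; P_load = 1351 W
η = P_load / P_source = 1351 / 1406 = 0.9610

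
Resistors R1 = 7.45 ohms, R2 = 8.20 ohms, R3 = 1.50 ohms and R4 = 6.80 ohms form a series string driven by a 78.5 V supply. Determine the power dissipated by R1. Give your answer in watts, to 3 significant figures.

Series elements share the same current, so find I first, then use P = I²R.
R_total = 7.45 + 8.20 + 1.50 + 6.80 = 23.95 Ω
I = V / R_total = 78.5 / 23.95 = 3.278 A
P_R1 = I² × R1 = (3.278)² × 7.45 = 80.04 W

80.0 W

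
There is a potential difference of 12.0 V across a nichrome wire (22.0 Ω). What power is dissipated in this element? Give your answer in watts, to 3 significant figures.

6.55 W

V and R are stated; P = V²/R avoids computing the current.
P = (12.0 V)² / 22.0 Ω = 6.545 W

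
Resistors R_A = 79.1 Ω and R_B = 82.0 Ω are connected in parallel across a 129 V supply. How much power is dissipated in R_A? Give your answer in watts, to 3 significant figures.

210 W

R_A sits directly across the source, so P = V²/R with V = 129 V.
P_R_A = V² / R_A = (129)² / 79.1 Ω = 210.4 W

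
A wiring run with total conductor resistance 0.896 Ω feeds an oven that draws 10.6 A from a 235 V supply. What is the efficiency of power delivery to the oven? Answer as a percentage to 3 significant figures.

96.0 %

The wiring run carries the full 10.6 A.
P_line = I² R_line = (10.60)² × 0.896 = 100.7 W
P_source = V I = 235 × 10.60 = 2491 W; P_load = 2390 W
η = P_load / P_source = 2390 / 2491 = 0.9596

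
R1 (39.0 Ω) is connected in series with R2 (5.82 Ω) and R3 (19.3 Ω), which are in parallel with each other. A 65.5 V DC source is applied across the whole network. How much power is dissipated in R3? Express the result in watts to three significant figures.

Collapse R2‖R3 to a single equivalent, reducing the network to two series elements.
R_p = (5.82×19.3)/(5.82+19.3) = 4.472 Ω
R_total = 39.0 + 4.472 = 43.47 Ω
I = V / R_total = 65.5 / 43.47 = 1.507 A
Voltage across the parallel pair: V_p = I × R_p = 1.507 × 4.472 = 6.737 V
R3 is across V_p, so use P = V²/R for that branch.
P_R3 = (6.737)² / 19.3 = 2.352 W

2.35 W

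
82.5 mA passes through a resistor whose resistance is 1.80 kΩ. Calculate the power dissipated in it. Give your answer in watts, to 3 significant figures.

12.3 W

Current and resistance are given, so P = I²R is the direct form.
P = (0.08250 A)² × 1800 Ω = 12.25 W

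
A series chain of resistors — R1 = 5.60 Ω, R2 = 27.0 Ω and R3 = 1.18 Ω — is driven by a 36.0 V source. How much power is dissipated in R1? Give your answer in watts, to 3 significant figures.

6.36 W

Every series element carries the same I. Get I from the total resistance, then P = I² × R1.
R_total = 5.60 + 27.0 + 1.18 = 33.78 Ω
I = V / R_total = 36.0 / 33.78 = 1.066 A
P_R1 = I² × R1 = (1.066)² × 5.60 = 6.360 W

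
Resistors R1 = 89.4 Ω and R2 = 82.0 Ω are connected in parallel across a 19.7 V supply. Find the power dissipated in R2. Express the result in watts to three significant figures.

4.73 W

R2 sits directly across the source, so P = V²/R with V = 19.7 V.
P_R2 = V² / R2 = (19.7)² / 82.0 Ω = 4.733 W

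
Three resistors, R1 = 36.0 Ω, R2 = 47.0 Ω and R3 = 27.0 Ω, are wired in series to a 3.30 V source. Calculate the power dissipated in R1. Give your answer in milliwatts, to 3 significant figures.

Every series element carries the same I. Get I from the total resistance, then P = I² × R1.
R_total = 36.0 + 47.0 + 27.0 = 110.0 Ω
I = V / R_total = 3.30 / 110.0 = 0.03000 A
P_R1 = I² × R1 = (0.03000)² × 36.0 = 0.03240 W

32.4 mW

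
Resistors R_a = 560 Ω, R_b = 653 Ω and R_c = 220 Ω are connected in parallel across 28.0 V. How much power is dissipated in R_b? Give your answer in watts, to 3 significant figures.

The supply voltage appears across each parallel branch — just use P = V²/R_b.
P_R_b = V² / R_b = (28.0)² / 653 Ω = 1.201 W

1.20 W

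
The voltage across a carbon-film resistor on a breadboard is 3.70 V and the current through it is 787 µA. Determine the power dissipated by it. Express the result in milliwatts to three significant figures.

2.91 mW

V and I are known directly — P = V I, no intermediate step needed.
P = 3.70 V × 0.0007870 A = 0.002912 W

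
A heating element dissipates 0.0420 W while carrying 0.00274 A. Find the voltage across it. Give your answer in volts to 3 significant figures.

15.3 V

The two known quantities fix the third via V = P / I.
V = 0.0420 / 0.002740 = 15.33 V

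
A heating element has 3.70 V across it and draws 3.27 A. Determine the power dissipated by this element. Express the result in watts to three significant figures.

12.1 W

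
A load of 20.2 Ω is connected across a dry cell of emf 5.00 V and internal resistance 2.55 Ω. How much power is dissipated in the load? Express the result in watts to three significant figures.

0.976 W

The internal resistance and the load are in series, so the same I flows through both; get I from ε/(r+R), then I²R for the load.
I = ε / (r + R) = 5.00 / (2.55 + 20.2) = 0.2198 A
P_load = I² R = (0.2198)² × 20.2 = 0.9757 W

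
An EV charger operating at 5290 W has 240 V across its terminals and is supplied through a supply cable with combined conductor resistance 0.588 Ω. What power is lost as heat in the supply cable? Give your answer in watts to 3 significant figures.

The supply cable and load are in series, so the same current flows in both; the loss is I²R_line.
I = P / V = 5290 / 240 = 22.04 A through the supply cable.
P_line = I² R_line = (22.04)² × 0.588 = 285.7 W

286 W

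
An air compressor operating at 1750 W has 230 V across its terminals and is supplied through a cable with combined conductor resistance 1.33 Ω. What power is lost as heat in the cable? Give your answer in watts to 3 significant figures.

Line loss is just I²R for the cable — we know both I and R_line directly.
I = P / V = 1750 / 230 = 7.609 A through the cable.
P_line = I² R_line = (7.609)² × 1.33 = 77.00 W

77.0 W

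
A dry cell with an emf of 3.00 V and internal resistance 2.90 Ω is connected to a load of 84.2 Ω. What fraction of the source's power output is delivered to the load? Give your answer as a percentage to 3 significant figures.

96.7 %

η = P_load/(P_load+P_int) = I²R/(I²R+I²r) = R/(R+r) — the I² cancels for series elements.
η = R / (R + r) = 84.2 / (84.2 + 2.90) = 0.9667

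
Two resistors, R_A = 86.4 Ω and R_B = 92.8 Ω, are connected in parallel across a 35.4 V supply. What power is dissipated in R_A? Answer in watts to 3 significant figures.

14.5 W

R_A sits directly across the source, so P = V²/R with V = 35.4 V.
P_R_A = V² / R_A = (35.4)² / 86.4 Ω = 14.50 W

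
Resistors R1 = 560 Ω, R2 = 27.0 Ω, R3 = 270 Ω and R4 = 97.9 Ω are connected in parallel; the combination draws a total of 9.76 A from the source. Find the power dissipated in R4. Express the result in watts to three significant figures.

350 W

Only the total current is stated, so first find the parallel equivalent to get the voltage across the combination.
1/R_eq = 1/560 + 1/27.0 + 1/270 + 1/97.9 ⇒ R_eq = 18.96 Ω
V = I_total × R_eq = 9.760 × 18.96 = 185.1 V
P_R4 = V² / R4 = (185.1)² / 97.9 = 349.8 W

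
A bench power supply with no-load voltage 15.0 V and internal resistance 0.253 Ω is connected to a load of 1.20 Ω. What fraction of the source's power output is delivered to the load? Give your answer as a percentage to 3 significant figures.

82.6 %

η = P_load/(P_load+P_int) = I²R/(I²R+I²r) = R/(R+r) — the I² cancels for series elements.
η = R / (R + r) = 1.20 / (1.20 + 0.253) = 0.8259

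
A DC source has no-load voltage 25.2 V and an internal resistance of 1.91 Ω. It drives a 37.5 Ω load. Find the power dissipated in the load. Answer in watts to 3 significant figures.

Load and internal resistance form a series loop — compute the loop current, then the load power via I²R.
I = ε / (r + R) = 25.2 / (1.91 + 37.5) = 0.6394 A
P_load = I² R = (0.6394)² × 37.5 = 15.33 W

15.3 W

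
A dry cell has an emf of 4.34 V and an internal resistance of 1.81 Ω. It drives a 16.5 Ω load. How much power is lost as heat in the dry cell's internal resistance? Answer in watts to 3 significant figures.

The source's internal resistance is just another series element carrying I; its dissipation is I²r.
I = ε / (r + R) = 4.34 / (1.81 + 16.5) = 0.2370 A
P_int = I² r = (0.2370)² × 1.81 = 0.1017 W

0.102 W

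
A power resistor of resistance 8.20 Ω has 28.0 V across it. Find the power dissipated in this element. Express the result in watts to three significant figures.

Voltage and resistance are given, so P = V²/R is the one-step route.
P = (28.0 V)² / 8.20 Ω = 95.61 W

95.6 W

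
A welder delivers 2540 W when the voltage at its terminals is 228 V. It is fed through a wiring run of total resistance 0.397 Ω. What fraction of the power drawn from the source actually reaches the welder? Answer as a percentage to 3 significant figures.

I = P / V = 2540 / 228 = 11.14 A through the wiring run.
P_line = I² R_line = (11.14)² × 0.397 = 49.27 W
P_source = P_load + P_line = 2540 + 49.27 = 2589 W
η = P_load / P_source = 2540 / 2589 = 0.9810

98.1 %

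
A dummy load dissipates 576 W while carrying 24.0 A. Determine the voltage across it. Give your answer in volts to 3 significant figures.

From P = V I = I²R = V²/R, with the two given quantities we get V = P / I.
V = 576 / 24.00 = 24.00 V

24.0 V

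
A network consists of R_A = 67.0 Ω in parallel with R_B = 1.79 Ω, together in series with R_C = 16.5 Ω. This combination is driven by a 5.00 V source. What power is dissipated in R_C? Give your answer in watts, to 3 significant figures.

1.24 W

Collapse the R_A‖R_B pair into one equivalent R_p; then R_p and R_C form a series string.
R_p = (67.0×1.79)/(67.0+1.79) = 1.743 Ω
R_total = R_p + 16.5 = 1.743 + 16.5 = 18.24 Ω
I = V / R_total = 5.00 / 18.24 = 0.2741 A
R_C is the series element, so its power is I²R.
P_R_C = (0.2741)² × 16.5 = 1.239 W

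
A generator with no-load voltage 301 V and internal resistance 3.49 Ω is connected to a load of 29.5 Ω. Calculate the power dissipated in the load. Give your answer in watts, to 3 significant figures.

With r and R in series, I = ε/(r+R); the load dissipates I²R.
I = ε / (r + R) = 301 / (3.49 + 29.5) = 9.124 A
P_load = I² R = (9.124)² × 29.5 = 2456 W

2460 W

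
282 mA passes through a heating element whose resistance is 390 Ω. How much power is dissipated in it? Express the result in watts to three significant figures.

31.0 W

With I and R stated, P = I²R applies in one step.
P = (0.2820 A)² × 390 Ω = 31.01 W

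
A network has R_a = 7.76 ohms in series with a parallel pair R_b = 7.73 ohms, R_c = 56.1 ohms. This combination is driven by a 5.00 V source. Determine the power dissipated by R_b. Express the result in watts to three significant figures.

0.705 W

Replace R_b and R_c with their parallel equivalent so the circuit becomes R_a in series with R_p.
R_p = (7.73×56.1)/(7.73+56.1) = 6.794 Ω
R_total = 7.76 + 6.794 = 14.55 Ω
I = V / R_total = 5.00 / 14.55 = 0.3436 A
Voltage across the parallel pair: V_p = I × R_p = 0.3436 × 6.794 = 2.334 V
R_b is across V_p, so use P = V²/R for that branch.
P_R_b = (2.334)² / 7.73 = 0.7048 W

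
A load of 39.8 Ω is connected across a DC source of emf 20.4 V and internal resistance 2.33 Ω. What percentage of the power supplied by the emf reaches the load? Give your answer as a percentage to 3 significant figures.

Both r and R carry the same current, so the power split is just the resistance split: η = R/(R+r).
η = R / (R + r) = 39.8 / (39.8 + 2.33) = 0.9447

94.5 %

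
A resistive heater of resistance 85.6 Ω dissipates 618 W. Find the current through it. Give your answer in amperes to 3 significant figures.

The two known quantities fix the third via I = √(P / R).
I = √(618 / 85.6) = 2.687 A

2.69 A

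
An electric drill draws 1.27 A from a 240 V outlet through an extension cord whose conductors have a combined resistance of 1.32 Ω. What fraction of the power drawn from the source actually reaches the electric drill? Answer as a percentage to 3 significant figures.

99.3 %

The extension cord carries the full 1.27 A.
P_line = I² R_line = (1.270)² × 1.32 = 2.129 W
P_source = V I = 240 × 1.270 = 304.8 W; P_load = 302.7 W
η = P_load / P_source = 302.7 / 304.8 = 0.9930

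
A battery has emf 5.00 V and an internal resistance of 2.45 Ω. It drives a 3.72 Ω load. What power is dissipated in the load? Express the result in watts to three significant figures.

With r and R in series, I = ε/(r+R); the load dissipates I²R.
I = ε / (r + R) = 5.00 / (2.45 + 3.72) = 0.8104 A
P_load = I² R = (0.8104)² × 3.72 = 2.443 W

2.44 W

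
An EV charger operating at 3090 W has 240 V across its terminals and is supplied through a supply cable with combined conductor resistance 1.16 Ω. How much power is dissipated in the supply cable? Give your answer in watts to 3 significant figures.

The supply cable is a series resistance carrying the load current; its dissipation is I²R_line.
I = P / V = 3090 / 240 = 12.88 A through the supply cable.
P_line = I² R_line = (12.88)² × 1.16 = 192.3 W

192 W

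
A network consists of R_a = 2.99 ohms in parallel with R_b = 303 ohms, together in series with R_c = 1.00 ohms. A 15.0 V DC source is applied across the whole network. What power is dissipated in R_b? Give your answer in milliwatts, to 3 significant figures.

415 mW

Reduce the parallel combination to a single R_p; the circuit then becomes R_p in series with the remaining resistor.
R_p = (2.99×303)/(2.99+303) = 2.961 Ω
R_total = R_p + 1.00 = 2.961 + 1.00 = 3.961 Ω
I = V / R_total = 15.0 / 3.961 = 3.787 A
Voltage across the parallel pair: V_p = I × R_p = 3.787 × 2.961 = 11.21 V
R_b sits across V_p; its power is V_p²/R.
P_R_b = (11.21)² / 303 = 0.4149 W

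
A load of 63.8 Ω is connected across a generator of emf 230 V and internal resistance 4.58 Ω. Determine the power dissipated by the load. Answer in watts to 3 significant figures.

722 W

With r and R in series, I = ε/(r+R); the load dissipates I²R.
I = ε / (r + R) = 230 / (4.58 + 63.8) = 3.364 A
P_load = I² R = (3.364)² × 63.8 = 721.8 W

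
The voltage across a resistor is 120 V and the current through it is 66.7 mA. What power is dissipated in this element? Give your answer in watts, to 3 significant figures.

With V and I both given, power follows immediately from P = V I.
P = 120 V × 0.06670 A = 8.004 W

8.00 W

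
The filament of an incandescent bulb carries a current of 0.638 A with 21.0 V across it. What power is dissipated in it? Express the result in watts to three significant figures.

13.4 W

Since both terminal voltage and current are stated, P = V I gives the power in one step.
P = 21.0 V × 0.6380 A = 13.40 W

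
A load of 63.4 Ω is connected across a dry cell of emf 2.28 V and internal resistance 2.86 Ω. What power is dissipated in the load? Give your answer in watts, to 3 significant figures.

0.0751 W

Load and internal resistance form a series loop — compute the loop current, then the load power via I²R.
I = ε / (r + R) = 2.28 / (2.86 + 63.4) = 0.03441 A
P_load = I² R = (0.03441)² × 63.4 = 0.07507 W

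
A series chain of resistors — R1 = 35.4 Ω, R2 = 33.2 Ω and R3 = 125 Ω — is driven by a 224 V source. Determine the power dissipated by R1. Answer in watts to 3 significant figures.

In a series string the same current flows through every resistor — find that current, then P = I²R for the one we want.
R_total = 35.4 + 33.2 + 125 = 193.6 Ω
I = V / R_total = 224 / 193.6 = 1.157 A
P_R1 = I² × R1 = (1.157)² × 35.4 = 47.39 W

47.4 W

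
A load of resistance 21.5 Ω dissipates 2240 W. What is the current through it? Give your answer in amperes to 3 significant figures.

Inverting the appropriate power form: I = √(P / R).
I = √(2240 / 21.5) = 10.21 A

10.2 A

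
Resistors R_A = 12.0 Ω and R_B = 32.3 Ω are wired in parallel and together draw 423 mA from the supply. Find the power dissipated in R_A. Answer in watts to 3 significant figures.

The branches share the same voltage, but only the total current is given — find V from the equivalent resistance first.
1/R_eq = 1/12.0 + 1/32.3 ⇒ R_eq = 8.749 Ω
V = I_total × R_eq = 0.4230 × 8.749 = 3.701 V
P_R_A = V² / R_A = (3.701)² / 12.0 = 1.141 W

1.14 W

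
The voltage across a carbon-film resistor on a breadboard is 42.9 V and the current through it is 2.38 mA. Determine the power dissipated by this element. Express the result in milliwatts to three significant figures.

With V and I both given, power follows immediately from P = V I.
P = 42.9 V × 0.002380 A = 0.1021 W

102 mW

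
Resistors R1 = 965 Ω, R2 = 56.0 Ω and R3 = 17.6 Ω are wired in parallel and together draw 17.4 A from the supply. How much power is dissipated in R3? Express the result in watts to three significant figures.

The branches share the same voltage, but only the total current is given — find V from the equivalent resistance first.
1/R_eq = 1/965 + 1/56.0 + 1/17.6 ⇒ R_eq = 13.21 Ω
V = I_total × R_eq = 17.40 × 13.21 = 229.8 V
P_R3 = V² / R3 = (229.8)² / 17.6 = 3001 W

3000 W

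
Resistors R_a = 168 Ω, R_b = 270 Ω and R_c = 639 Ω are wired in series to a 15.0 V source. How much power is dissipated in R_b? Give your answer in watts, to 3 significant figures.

Every series element carries the same I. Get I from the total resistance, then P = I² × R_b.
R_total = 168 + 270 + 639 = 1077 Ω
I = V / R_total = 15.0 / 1077 = 0.01393 A
P_R_b = I² × R_b = (0.01393)² × 270 = 0.05237 W

0.0524 W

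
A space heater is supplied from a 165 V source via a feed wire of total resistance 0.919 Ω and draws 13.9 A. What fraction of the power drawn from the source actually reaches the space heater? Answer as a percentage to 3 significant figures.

The feed wire carries the full 13.9 A.
P_line = I² R_line = (13.90)² × 0.919 = 177.6 W
P_source = V I = 165 × 13.90 = 2294 W; P_load = 2116 W
η = P_load / P_source = 2116 / 2294 = 0.9226

92.3 %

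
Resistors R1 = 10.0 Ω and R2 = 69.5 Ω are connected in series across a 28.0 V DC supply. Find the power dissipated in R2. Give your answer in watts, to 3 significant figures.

8.62 W

In a series string the same current flows through every resistor — find that current, then P = I²R for the one we want.
R_total = 10.0 + 69.5 = 79.50 Ω
I = V / R_total = 28.0 / 79.50 = 0.3522 A
P_R2 = I² × R2 = (0.3522)² × 69.5 = 8.621 W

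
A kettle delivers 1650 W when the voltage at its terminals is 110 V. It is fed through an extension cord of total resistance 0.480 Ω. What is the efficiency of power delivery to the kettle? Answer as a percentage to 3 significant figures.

93.9 %

I = P / V = 1650 / 110 = 15.00 A through the extension cord.
P_line = I² R_line = (15.00)² × 0.480 = 108.0 W
P_source = P_load + P_line = 1650 + 108.0 = 1758 W
η = P_load / P_source = 1650 / 1758 = 0.9386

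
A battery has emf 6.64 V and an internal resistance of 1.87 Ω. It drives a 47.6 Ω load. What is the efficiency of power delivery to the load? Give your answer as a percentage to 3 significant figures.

96.2 %

η = P_load/(P_load+P_int) = I²R/(I²R+I²r) = R/(R+r) — the I² cancels for series elements.
η = R / (R + r) = 47.6 / (47.6 + 1.87) = 0.9622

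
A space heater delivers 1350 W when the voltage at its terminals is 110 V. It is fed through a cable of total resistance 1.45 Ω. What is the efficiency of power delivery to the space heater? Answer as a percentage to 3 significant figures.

I = P / V = 1350 / 110 = 12.27 A through the cable.
P_line = I² R_line = (12.27)² × 1.45 = 218.4 W
P_source = P_load + P_line = 1350 + 218.4 = 1568 W
η = P_load / P_source = 1350 / 1568 = 0.8608

86.1 %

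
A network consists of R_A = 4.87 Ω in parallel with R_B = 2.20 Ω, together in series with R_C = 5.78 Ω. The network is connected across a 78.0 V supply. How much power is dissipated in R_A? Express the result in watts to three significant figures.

Collapse the R_A‖R_B pair into one equivalent R_p; then R_p and R_C form a series string.
R_p = (4.87×2.20)/(4.87+2.20) = 1.515 Ω
R_total = R_p + 5.78 = 1.515 + 5.78 = 7.295 Ω
I = V / R_total = 78.0 / 7.295 = 10.69 A
Voltage across the parallel pair: V_p = I × R_p = 10.69 × 1.515 = 16.20 V
R_A has V_p across it, so P = V_p²/R_A.
P_R_A = (16.20)² / 4.87 = 53.90 W

53.9 W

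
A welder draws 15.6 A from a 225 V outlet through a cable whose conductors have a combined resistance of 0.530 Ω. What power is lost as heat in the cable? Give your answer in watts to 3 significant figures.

The cable and load are in series, so the same current flows in both; the loss is I²R_line.
The cable carries the full 15.6 A.
P_line = I² R_line = (15.60)² × 0.530 = 129.0 W

129 W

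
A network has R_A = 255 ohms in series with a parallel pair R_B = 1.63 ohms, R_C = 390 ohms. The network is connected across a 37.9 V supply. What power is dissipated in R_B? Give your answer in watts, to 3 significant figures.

0.0353 W

Collapse R_B‖R_C to a single equivalent, reducing the network to two series elements.
R_p = (1.63×390)/(1.63+390) = 1.623 Ω
R_total = 255 + 1.623 = 256.6 Ω
I = V / R_total = 37.9 / 256.6 = 0.1477 A
Voltage across the parallel pair: V_p = I × R_p = 0.1477 × 1.623 = 0.2397 V
With V_p across R_B, its power is V_p²/R_B.
P_R_B = (0.2397)² / 1.63 = 0.03526 W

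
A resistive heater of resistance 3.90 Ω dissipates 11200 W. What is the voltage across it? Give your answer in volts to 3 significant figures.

209 V

The two known quantities fix the third via V = √(P R).
V = √(11200 × 3.90) = 209.0 V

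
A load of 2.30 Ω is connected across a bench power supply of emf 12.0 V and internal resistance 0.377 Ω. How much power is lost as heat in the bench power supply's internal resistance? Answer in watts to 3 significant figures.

7.58 W

Internal loss is I²r, with I set by the total series resistance r+R.
I = ε / (r + R) = 12.0 / (0.377 + 2.30) = 4.483 A
P_int = I² r = (4.483)² × 0.377 = 7.575 W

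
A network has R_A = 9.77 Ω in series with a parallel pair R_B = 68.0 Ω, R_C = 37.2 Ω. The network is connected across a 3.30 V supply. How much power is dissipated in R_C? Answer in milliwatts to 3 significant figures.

148 mW

First combine the parallel branches into one equivalent R_p, then R_A + R_p is a series pair.
R_p = (68.0×37.2)/(68.0+37.2) = 24.05 Ω
R_total = 9.77 + 24.05 = 33.82 Ω
I = V / R_total = 3.30 / 33.82 = 0.09759 A
Voltage across the parallel pair: V_p = I × R_p = 0.09759 × 24.05 = 2.347 V
R_C sees V_p directly, so P = V_p² / R_C.
P_R_C = (2.347)² / 37.2 = 0.1480 W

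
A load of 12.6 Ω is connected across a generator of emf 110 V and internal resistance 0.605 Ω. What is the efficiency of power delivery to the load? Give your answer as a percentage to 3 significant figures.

η = P_load/(P_load+P_int) = I²R/(I²R+I²r) = R/(R+r) — the I² cancels for series elements.
η = R / (R + r) = 12.6 / (12.6 + 0.605) = 0.9542

95.4 %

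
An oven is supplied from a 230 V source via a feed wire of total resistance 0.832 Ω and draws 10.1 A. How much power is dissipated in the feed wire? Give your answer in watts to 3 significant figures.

84.9 W

The feed wire is a series resistance carrying the load current; its dissipation is I²R_line.
The feed wire carries the full 10.1 A.
P_line = I² R_line = (10.10)² × 0.832 = 84.87 W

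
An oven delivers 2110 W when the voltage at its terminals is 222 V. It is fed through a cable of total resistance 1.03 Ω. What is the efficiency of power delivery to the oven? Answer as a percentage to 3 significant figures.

95.8 %

I = P / V = 2110 / 222 = 9.505 A through the cable.
P_line = I² R_line = (9.505)² × 1.03 = 93.05 W
P_source = P_load + P_line = 2110 + 93.05 = 2203 W
η = P_load / P_source = 2110 / 2203 = 0.9578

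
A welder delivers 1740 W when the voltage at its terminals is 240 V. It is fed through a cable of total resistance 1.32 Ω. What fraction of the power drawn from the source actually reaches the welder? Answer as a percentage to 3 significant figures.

I = P / V = 1740 / 240 = 7.250 A through the cable.
P_line = I² R_line = (7.250)² × 1.32 = 69.38 W
P_source = P_load + P_line = 1740 + 69.38 = 1809 W
η = P_load / P_source = 1740 / 1809 = 0.9617

96.2 %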